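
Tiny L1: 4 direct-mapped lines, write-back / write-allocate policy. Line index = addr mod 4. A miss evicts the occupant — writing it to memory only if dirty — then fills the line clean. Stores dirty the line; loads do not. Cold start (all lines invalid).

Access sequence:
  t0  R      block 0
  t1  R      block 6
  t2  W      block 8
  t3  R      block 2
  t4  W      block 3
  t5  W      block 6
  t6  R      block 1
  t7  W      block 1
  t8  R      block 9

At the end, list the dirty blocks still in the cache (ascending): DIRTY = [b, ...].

  0 | R B0 → L0 miss [-]
  1 | R B6 → L2 miss [-]
  2 | W B8 → L0 miss [D]
  3 | R B2 → L2 miss [-]
  4 | W B3 → L3 miss [D]
  5 | W B6 → L2 miss [D]
  6 | R B1 → L1 miss [-]
  7 | W B1 → L1 hit [D]
  8 | R B9 → L1 miss wb→B1 [-]

DIRTY = [3, 6, 8]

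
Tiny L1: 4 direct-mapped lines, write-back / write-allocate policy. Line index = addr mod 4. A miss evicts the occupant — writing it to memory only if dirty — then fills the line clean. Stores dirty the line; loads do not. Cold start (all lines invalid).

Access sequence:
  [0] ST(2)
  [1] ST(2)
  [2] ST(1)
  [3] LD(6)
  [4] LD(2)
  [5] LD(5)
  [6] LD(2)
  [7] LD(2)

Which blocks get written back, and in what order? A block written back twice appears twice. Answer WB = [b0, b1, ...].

0: W B2 -> L2 miss  d=D]
1: W B2 -> L2 hit  d=D]
2: W B1 -> L1 miss  d=D]
3: R B6 -> L2 miss wb->B2  d=-]
4: R B2 -> L2 miss  d=-]
5: R B5 -> L1 miss wb->B1  d=-]
6: R B2 -> L2 hit  d=-]
7: R B2 -> L2 hit  d=-]

WB = [2, 1]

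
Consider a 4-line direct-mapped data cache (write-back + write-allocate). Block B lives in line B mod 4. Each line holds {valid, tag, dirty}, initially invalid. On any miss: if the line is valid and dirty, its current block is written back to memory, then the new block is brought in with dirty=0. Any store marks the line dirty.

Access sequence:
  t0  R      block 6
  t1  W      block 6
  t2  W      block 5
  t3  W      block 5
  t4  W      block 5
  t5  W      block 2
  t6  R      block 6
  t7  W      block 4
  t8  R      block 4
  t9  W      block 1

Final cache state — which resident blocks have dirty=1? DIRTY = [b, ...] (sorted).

0: R B6 -> L2 miss  d=-]
1: W B6 -> L2 hit  d=D]
2: W B5 -> L1 miss  d=D]
3: W B5 -> L1 hit  d=D]
4: W B5 -> L1 hit  d=D]
5: W B2 -> L2 miss wb->B6  d=D]
6: R B6 -> L2 miss wb->B2  d=-]
7: W B4 -> L0 miss  d=D]
8: R B4 -> L0 hit  d=D]
9: W B1 -> L1 miss wb->B5  d=D]

DIRTY = [1, 4]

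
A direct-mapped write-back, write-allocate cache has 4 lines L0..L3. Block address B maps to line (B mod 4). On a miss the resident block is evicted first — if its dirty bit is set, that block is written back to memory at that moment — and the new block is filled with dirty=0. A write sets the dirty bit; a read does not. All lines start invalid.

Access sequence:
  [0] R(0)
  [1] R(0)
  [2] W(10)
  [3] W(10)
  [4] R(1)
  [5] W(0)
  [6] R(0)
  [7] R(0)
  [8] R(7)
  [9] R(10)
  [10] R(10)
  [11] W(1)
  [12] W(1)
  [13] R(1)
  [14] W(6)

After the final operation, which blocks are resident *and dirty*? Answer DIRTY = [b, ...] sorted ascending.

DIRTY = [0, 1, 6]

0: R B0 → L0 miss [-]
1: R B0 → L0 hit [-]
2: W B10 → L2 miss [D]
3: W B10 → L2 hit [D]
4: R B1 → L1 miss [-]
5: W B0 → L0 hit [D]
6: R B0 → L0 hit [D]
7: R B0 → L0 hit [D]
8: R B7 → L3 miss [-]
9: R B10 → L2 hit [D]
10: R B10 → L2 hit [D]
11: W B1 → L1 hit [D]
12: W B1 → L1 hit [D]
13: R B1 → L1 hit [D]
14: W B6 → L2 miss wb→B10 [D]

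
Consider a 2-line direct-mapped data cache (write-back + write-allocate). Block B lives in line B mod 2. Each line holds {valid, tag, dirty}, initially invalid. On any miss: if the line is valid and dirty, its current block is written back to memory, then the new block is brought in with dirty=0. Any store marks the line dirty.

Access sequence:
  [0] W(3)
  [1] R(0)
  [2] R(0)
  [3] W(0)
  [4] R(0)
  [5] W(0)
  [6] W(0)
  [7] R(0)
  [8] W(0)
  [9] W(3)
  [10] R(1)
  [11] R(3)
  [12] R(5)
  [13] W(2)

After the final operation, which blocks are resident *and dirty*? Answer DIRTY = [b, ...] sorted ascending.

DIRTY = [2]

0: W B3 -> L1 miss  d=D]
1: R B0 -> L0 miss  d=-]
2: R B0 -> L0 hit  d=-]
3: W B0 -> L0 hit  d=D]
4: R B0 -> L0 hit  d=D]
5: W B0 -> L0 hit  d=D]
6: W B0 -> L0 hit  d=D]
7: R B0 -> L0 hit  d=D]
8: W B0 -> L0 hit  d=D]
9: W B3 -> L1 hit  d=D]
10: R B1 -> L1 miss wb->B3  d=-]
11: R B3 -> L1 miss  d=-]
12: R B5 -> L1 miss  d=-]
13: W B2 -> L0 miss wb->B0  d=D]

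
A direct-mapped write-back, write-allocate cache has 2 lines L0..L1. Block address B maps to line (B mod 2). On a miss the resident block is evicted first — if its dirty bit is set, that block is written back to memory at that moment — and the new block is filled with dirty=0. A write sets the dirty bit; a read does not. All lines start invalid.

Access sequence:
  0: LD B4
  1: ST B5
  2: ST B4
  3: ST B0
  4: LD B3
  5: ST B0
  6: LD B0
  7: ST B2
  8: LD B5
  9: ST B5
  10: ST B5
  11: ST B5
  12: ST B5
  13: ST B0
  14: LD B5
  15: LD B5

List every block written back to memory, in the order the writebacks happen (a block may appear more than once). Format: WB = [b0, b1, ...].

WB = [4, 5, 0, 2]

  0 | R B4 → L0 miss [-]
  1 | W B5 → L1 miss [D]
  2 | W B4 → L0 hit [D]
  3 | W B0 → L0 miss wb→B4 [D]
  4 | R B3 → L1 miss wb→B5 [-]
  5 | W B0 → L0 hit [D]
  6 | R B0 → L0 hit [D]
  7 | W B2 → L0 miss wb→B0 [D]
  8 | R B5 → L1 miss [-]
  9 | W B5 → L1 hit [D]
  10 | W B5 → L1 hit [D]
  11 | W B5 → L1 hit [D]
  12 | W B5 → L1 hit [D]
  13 | W B0 → L0 miss wb→B2 [D]
  14 | R B5 → L1 hit [D]
  15 | R B5 → L1 hit [D]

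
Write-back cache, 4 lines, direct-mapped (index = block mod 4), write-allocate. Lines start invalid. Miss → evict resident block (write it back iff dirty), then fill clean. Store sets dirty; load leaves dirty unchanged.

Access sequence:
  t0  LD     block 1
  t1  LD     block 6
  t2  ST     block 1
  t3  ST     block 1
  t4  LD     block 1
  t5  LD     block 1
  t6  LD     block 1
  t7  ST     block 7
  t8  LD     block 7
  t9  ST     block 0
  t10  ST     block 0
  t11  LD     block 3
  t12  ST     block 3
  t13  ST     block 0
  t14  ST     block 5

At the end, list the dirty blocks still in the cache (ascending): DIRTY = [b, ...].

DIRTY = [0, 3, 5]

0: R B1 → L1 miss [-]
1: R B6 → L2 miss [-]
2: W B1 → L1 hit [D]
3: W B1 → L1 hit [D]
4: R B1 → L1 hit [D]
5: R B1 → L1 hit [D]
6: R B1 → L1 hit [D]
7: W B7 → L3 miss [D]
8: R B7 → L3 hit [D]
9: W B0 → L0 miss [D]
10: W B0 → L0 hit [D]
11: R B3 → L3 miss wb→B7 [-]
12: W B3 → L3 hit [D]
13: W B0 → L0 hit [D]
14: W B5 → L1 miss wb→B1 [D]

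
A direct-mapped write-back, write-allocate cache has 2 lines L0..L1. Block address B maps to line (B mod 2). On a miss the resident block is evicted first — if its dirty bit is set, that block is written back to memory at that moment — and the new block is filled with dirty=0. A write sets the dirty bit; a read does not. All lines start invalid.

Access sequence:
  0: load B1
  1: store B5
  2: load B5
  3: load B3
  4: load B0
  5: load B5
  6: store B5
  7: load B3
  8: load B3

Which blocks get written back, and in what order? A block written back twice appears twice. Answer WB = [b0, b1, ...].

WB = [5, 5]

0: R B1 -> L1 miss  d=-]
1: W B5 -> L1 miss  d=D]
2: R B5 -> L1 hit  d=D]
3: R B3 -> L1 miss wb->B5  d=-]
4: R B0 -> L0 miss  d=-]
5: R B5 -> L1 miss  d=-]
6: W B5 -> L1 hit  d=D]
7: R B3 -> L1 miss wb->B5  d=-]
8: R B3 -> L1 hit  d=-]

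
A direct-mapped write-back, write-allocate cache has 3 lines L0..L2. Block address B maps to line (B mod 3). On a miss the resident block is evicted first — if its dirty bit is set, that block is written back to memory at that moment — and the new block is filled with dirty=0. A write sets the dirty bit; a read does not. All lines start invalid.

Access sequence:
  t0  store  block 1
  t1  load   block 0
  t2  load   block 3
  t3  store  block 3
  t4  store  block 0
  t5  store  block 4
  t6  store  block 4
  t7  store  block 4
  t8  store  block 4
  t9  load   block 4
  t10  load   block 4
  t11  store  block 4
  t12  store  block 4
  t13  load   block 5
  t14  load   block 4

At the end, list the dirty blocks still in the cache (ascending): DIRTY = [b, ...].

DIRTY = [0, 4]

  0 | W B1 → L1 miss [D]
  1 | R B0 → L0 miss [-]
  2 | R B3 → L0 miss [-]
  3 | W B3 → L0 hit [D]
  4 | W B0 → L0 miss wb→B3 [D]
  5 | W B4 → L1 miss wb→B1 [D]
  6 | W B4 → L1 hit [D]
  7 | W B4 → L1 hit [D]
  8 | W B4 → L1 hit [D]
  9 | R B4 → L1 hit [D]
  10 | R B4 → L1 hit [D]
  11 | W B4 → L1 hit [D]
  12 | W B4 → L1 hit [D]
  13 | R B5 → L2 miss [-]
  14 | R B4 → L1 hit [D]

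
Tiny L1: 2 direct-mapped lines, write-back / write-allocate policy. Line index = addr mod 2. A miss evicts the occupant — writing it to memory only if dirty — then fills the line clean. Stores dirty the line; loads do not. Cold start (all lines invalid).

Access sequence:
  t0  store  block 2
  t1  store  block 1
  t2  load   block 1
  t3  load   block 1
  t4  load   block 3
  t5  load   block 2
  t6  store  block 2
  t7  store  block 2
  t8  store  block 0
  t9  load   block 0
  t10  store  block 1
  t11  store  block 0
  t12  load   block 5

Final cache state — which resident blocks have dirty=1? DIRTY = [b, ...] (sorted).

0: W B2 → L0 miss [D]
1: W B1 → L1 miss [D]
2: R B1 → L1 hit [D]
3: R B1 → L1 hit [D]
4: R B3 → L1 miss wb→B1 [-]
5: R B2 → L0 hit [D]
6: W B2 → L0 hit [D]
7: W B2 → L0 hit [D]
8: W B0 → L0 miss wb→B2 [D]
9: R B0 → L0 hit [D]
10: W B1 → L1 miss [D]
11: W B0 → L0 hit [D]
12: R B5 → L1 miss wb→B1 [-]

DIRTY = [0]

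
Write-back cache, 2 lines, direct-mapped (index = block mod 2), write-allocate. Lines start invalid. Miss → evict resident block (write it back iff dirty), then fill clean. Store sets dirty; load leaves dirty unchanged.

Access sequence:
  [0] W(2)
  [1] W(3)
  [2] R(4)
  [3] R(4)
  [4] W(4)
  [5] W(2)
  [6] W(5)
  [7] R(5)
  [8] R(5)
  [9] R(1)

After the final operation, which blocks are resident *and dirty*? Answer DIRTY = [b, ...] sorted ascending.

  0 | W B2 → L0 miss [D]
  1 | W B3 → L1 miss [D]
  2 | R B4 → L0 miss wb→B2 [-]
  3 | R B4 → L0 hit [-]
  4 | W B4 → L0 hit [D]
  5 | W B2 → L0 miss wb→B4 [D]
  6 | W B5 → L1 miss wb→B3 [D]
  7 | R B5 → L1 hit [D]
  8 | R B5 → L1 hit [D]
  9 | R B1 → L1 miss wb→B5 [-]

DIRTY = [2]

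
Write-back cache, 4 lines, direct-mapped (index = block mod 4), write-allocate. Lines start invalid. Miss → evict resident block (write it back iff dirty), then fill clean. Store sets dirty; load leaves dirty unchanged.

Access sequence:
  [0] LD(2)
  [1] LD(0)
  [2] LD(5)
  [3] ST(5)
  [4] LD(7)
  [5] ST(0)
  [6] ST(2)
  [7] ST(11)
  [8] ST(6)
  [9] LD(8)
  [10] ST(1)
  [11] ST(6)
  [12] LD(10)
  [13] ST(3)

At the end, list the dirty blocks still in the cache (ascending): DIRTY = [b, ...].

DIRTY = [1, 3]

0: R B2 -> L2 miss  d=-]
1: R B0 -> L0 miss  d=-]
2: R B5 -> L1 miss  d=-]
3: W B5 -> L1 hit  d=D]
4: R B7 -> L3 miss  d=-]
5: W B0 -> L0 hit  d=D]
6: W B2 -> L2 hit  d=D]
7: W B11 -> L3 miss  d=D]
8: W B6 -> L2 miss wb->B2  d=D]
9: R B8 -> L0 miss wb->B0  d=-]
10: W B1 -> L1 miss wb->B5  d=D]
11: W B6 -> L2 hit  d=D]
12: R B10 -> L2 miss wb->B6  d=-]
13: W B3 -> L3 miss wb->B11  d=D]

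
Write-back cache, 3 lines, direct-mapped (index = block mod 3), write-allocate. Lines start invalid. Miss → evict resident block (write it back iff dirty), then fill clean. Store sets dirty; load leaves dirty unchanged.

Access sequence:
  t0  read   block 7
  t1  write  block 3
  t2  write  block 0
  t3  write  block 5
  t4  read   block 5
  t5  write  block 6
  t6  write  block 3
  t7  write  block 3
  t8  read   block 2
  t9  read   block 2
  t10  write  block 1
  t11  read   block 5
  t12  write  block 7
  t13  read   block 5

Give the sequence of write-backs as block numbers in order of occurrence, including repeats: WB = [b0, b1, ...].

0: R B7 → L1 miss [-]
1: W B3 → L0 miss [D]
2: W B0 → L0 miss wb→B3 [D]
3: W B5 → L2 miss [D]
4: R B5 → L2 hit [D]
5: W B6 → L0 miss wb→B0 [D]
6: W B3 → L0 miss wb→B6 [D]
7: W B3 → L0 hit [D]
8: R B2 → L2 miss wb→B5 [-]
9: R B2 → L2 hit [-]
10: W B1 → L1 miss [D]
11: R B5 → L2 miss [-]
12: W B7 → L1 miss wb→B1 [D]
13: R B5 → L2 hit [-]

WB = [3, 0, 6, 5, 1]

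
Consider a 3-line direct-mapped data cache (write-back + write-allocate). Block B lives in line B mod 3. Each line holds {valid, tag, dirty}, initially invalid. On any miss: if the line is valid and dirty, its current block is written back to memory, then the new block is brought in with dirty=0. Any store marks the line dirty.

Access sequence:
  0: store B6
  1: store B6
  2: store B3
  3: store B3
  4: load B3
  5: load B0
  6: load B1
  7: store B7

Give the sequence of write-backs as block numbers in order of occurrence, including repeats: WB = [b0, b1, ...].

WB = [6, 3]

0: W B6 → L0 miss [D]
1: W B6 → L0 hit [D]
2: W B3 → L0 miss wb→B6 [D]
3: W B3 → L0 hit [D]
4: R B3 → L0 hit [D]
5: R B0 → L0 miss wb→B3 [-]
6: R B1 → L1 miss [-]
7: W B7 → L1 miss [D]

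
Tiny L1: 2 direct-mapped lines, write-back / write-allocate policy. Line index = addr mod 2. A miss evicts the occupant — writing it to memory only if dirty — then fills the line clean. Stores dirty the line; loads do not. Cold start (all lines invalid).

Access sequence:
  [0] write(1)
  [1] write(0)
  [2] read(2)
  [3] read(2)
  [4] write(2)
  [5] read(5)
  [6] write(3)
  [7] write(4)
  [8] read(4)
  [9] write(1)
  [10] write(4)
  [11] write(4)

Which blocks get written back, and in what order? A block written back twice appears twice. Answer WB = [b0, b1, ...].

WB = [0, 1, 2, 3]

  0 | W B1 → L1 miss [D]
  1 | W B0 → L0 miss [D]
  2 | R B2 → L0 miss wb→B0 [-]
  3 | R B2 → L0 hit [-]
  4 | W B2 → L0 hit [D]
  5 | R B5 → L1 miss wb→B1 [-]
  6 | W B3 → L1 miss [D]
  7 | W B4 → L0 miss wb→B2 [D]
  8 | R B4 → L0 hit [D]
  9 | W B1 → L1 miss wb→B3 [D]
  10 | W B4 → L0 hit [D]
  11 | W B4 → L0 hit [D]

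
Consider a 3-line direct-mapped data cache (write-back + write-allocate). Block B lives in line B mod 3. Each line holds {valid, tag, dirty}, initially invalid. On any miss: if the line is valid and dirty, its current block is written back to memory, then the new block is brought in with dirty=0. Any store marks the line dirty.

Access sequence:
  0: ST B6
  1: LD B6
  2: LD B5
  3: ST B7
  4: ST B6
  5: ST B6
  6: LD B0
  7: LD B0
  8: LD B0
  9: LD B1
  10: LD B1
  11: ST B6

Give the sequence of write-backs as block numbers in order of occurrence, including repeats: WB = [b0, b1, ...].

0: W B6 -> L0 miss  d=D]
1: R B6 -> L0 hit  d=D]
2: R B5 -> L2 miss  d=-]
3: W B7 -> L1 miss  d=D]
4: W B6 -> L0 hit  d=D]
5: W B6 -> L0 hit  d=D]
6: R B0 -> L0 miss wb->B6  d=-]
7: R B0 -> L0 hit  d=-]
8: R B0 -> L0 hit  d=-]
9: R B1 -> L1 miss wb->B7  d=-]
10: R B1 -> L1 hit  d=-]
11: W B6 -> L0 miss  d=D]

WB = [6, 7]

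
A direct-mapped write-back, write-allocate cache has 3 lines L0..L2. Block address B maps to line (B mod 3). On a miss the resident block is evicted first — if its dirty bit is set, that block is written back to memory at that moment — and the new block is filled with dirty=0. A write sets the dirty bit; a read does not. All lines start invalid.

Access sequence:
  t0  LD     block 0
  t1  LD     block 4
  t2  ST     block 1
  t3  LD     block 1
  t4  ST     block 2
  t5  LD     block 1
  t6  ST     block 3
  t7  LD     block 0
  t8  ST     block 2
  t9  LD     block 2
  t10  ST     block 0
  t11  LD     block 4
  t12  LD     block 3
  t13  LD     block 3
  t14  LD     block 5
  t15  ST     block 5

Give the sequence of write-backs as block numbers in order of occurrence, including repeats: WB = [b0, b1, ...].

WB = [3, 1, 0, 2]

0: R B0 → L0 miss [-]
1: R B4 → L1 miss [-]
2: W B1 → L1 miss [D]
3: R B1 → L1 hit [D]
4: W B2 → L2 miss [D]
5: R B1 → L1 hit [D]
6: W B3 → L0 miss [D]
7: R B0 → L0 miss wb→B3 [-]
8: W B2 → L2 hit [D]
9: R B2 → L2 hit [D]
10: W B0 → L0 hit [D]
11: R B4 → L1 miss wb→B1 [-]
12: R B3 → L0 miss wb→B0 [-]
13: R B3 → L0 hit [-]
14: R B5 → L2 miss wb→B2 [-]
15: W B5 → L2 hit [D]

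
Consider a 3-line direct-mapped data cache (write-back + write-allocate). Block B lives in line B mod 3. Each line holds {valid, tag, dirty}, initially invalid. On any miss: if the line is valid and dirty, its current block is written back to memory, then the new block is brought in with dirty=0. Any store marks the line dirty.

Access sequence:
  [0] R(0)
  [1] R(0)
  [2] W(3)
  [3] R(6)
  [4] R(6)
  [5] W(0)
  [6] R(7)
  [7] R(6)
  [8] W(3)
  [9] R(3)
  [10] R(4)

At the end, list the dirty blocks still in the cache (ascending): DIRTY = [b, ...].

0: R B0 → L0 miss [-]
1: R B0 → L0 hit [-]
2: W B3 → L0 miss [D]
3: R B6 → L0 miss wb→B3 [-]
4: R B6 → L0 hit [-]
5: W B0 → L0 miss [D]
6: R B7 → L1 miss [-]
7: R B6 → L0 miss wb→B0 [-]
8: W B3 → L0 miss [D]
9: R B3 → L0 hit [D]
10: R B4 → L1 miss [-]

DIRTY = [3]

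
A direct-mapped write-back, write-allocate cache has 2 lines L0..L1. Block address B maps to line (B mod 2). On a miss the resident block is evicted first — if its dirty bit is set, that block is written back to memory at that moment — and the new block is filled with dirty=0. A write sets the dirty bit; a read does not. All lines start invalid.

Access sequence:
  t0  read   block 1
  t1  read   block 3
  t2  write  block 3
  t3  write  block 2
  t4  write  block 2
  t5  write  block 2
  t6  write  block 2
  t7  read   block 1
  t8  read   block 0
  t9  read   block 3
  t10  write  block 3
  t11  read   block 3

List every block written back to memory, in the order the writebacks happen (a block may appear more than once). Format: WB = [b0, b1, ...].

WB = [3, 2]

0: R B1 → L1 miss [-]
1: R B3 → L1 miss [-]
2: W B3 → L1 hit [D]
3: W B2 → L0 miss [D]
4: W B2 → L0 hit [D]
5: W B2 → L0 hit [D]
6: W B2 → L0 hit [D]
7: R B1 → L1 miss wb→B3 [-]
8: R B0 → L0 miss wb→B2 [-]
9: R B3 → L1 miss [-]
10: W B3 → L1 hit [D]
11: R B3 → L1 hit [D]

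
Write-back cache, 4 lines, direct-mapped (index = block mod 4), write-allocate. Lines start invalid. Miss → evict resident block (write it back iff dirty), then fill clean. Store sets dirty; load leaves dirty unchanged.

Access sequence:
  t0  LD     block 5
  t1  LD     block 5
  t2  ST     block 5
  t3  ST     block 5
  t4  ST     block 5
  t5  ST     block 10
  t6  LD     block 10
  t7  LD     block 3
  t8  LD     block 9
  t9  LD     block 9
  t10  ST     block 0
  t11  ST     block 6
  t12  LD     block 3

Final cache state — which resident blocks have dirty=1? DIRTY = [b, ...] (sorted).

0: R B5 → L1 miss [-]
1: R B5 → L1 hit [-]
2: W B5 → L1 hit [D]
3: W B5 → L1 hit [D]
4: W B5 → L1 hit [D]
5: W B10 → L2 miss [D]
6: R B10 → L2 hit [D]
7: R B3 → L3 miss [-]
8: R B9 → L1 miss wb→B5 [-]
9: R B9 → L1 hit [-]
10: W B0 → L0 miss [D]
11: W B6 → L2 miss wb→B10 [D]
12: R B3 → L3 hit [-]

DIRTY = [0, 6]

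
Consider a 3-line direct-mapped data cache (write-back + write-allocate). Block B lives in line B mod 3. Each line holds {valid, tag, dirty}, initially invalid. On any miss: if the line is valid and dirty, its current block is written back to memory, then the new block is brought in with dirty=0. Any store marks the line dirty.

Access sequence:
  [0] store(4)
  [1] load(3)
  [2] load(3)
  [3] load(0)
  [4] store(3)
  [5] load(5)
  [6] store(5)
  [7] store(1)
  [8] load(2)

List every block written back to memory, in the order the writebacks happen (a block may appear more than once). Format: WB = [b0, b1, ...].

WB = [4, 5]

0: W B4 → L1 miss [D]
1: R B3 → L0 miss [-]
2: R B3 → L0 hit [-]
3: R B0 → L0 miss [-]
4: W B3 → L0 miss [D]
5: R B5 → L2 miss [-]
6: W B5 → L2 hit [D]
7: W B1 → L1 miss wb→B4 [D]
8: R B2 → L2 miss wb→B5 [-]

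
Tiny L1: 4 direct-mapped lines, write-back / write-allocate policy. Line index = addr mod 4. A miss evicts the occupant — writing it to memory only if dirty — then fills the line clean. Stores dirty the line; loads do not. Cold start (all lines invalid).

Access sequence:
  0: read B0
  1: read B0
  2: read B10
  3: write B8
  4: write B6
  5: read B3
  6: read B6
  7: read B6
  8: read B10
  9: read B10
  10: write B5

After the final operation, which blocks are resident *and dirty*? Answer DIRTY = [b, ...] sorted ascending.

DIRTY = [5, 8]

0: R B0 -> L0 miss  d=-]
1: R B0 -> L0 hit  d=-]
2: R B10 -> L2 miss  d=-]
3: W B8 -> L0 miss  d=D]
4: W B6 -> L2 miss  d=D]
5: R B3 -> L3 miss  d=-]
6: R B6 -> L2 hit  d=D]
7: R B6 -> L2 hit  d=D]
8: R B10 -> L2 miss wb->B6  d=-]
9: R B10 -> L2 hit  d=-]
10: W B5 -> L1 miss  d=D]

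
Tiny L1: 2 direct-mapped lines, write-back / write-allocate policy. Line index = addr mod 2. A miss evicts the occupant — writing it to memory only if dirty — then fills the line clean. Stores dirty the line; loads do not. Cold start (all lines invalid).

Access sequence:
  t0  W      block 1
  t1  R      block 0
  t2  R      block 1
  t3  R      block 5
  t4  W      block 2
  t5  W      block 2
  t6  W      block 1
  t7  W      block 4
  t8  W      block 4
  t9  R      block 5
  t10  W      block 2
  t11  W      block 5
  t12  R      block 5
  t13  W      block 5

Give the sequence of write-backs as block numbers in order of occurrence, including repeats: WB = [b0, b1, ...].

WB = [1, 2, 1, 4]

0: W B1 → L1 miss [D]
1: R B0 → L0 miss [-]
2: R B1 → L1 hit [D]
3: R B5 → L1 miss wb→B1 [-]
4: W B2 → L0 miss [D]
5: W B2 → L0 hit [D]
6: W B1 → L1 miss [D]
7: W B4 → L0 miss wb→B2 [D]
8: W B4 → L0 hit [D]
9: R B5 → L1 miss wb→B1 [-]
10: W B2 → L0 miss wb→B4 [D]
11: W B5 → L1 hit [D]
12: R B5 → L1 hit [D]
13: W B5 → L1 hit [D]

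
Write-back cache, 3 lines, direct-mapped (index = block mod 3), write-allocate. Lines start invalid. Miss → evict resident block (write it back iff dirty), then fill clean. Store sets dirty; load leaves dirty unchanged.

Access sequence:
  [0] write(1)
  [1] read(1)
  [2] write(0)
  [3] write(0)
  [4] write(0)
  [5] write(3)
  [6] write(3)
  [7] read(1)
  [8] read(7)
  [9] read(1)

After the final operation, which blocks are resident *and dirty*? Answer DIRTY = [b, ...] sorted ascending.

DIRTY = [3]

  0 | W B1 → L1 miss [D]
  1 | R B1 → L1 hit [D]
  2 | W B0 → L0 miss [D]
  3 | W B0 → L0 hit [D]
  4 | W B0 → L0 hit [D]
  5 | W B3 → L0 miss wb→B0 [D]
  6 | W B3 → L0 hit [D]
  7 | R B1 → L1 hit [D]
  8 | R B7 → L1 miss wb→B1 [-]
  9 | R B1 → L1 miss [-]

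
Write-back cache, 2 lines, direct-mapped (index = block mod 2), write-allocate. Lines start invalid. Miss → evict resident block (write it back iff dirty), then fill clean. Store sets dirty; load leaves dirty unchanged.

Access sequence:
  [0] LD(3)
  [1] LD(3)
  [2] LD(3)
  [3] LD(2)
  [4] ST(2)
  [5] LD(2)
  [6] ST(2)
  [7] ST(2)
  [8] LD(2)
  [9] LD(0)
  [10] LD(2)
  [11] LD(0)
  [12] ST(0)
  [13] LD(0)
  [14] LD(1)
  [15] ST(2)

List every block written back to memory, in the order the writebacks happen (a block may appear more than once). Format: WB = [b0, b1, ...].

  0 | R B3 → L1 miss [-]
  1 | R B3 → L1 hit [-]
  2 | R B3 → L1 hit [-]
  3 | R B2 → L0 miss [-]
  4 | W B2 → L0 hit [D]
  5 | R B2 → L0 hit [D]
  6 | W B2 → L0 hit [D]
  7 | W B2 → L0 hit [D]
  8 | R B2 → L0 hit [D]
  9 | R B0 → L0 miss wb→B2 [-]
  10 | R B2 → L0 miss [-]
  11 | R B0 → L0 miss [-]
  12 | W B0 → L0 hit [D]
  13 | R B0 → L0 hit [D]
  14 | R B1 → L1 miss [-]
  15 | W B2 → L0 miss wb→B0 [D]

WB = [2, 0]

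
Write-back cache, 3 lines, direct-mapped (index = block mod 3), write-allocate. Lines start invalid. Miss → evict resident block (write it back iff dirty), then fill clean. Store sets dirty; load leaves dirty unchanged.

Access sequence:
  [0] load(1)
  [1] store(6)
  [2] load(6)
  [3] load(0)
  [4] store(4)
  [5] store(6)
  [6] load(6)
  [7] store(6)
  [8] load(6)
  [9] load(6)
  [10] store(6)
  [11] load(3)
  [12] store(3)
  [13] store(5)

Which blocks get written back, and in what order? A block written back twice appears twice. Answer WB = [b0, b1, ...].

  0 | R B1 → L1 miss [-]
  1 | W B6 → L0 miss [D]
  2 | R B6 → L0 hit [D]
  3 | R B0 → L0 miss wb→B6 [-]
  4 | W B4 → L1 miss [D]
  5 | W B6 → L0 miss [D]
  6 | R B6 → L0 hit [D]
  7 | W B6 → L0 hit [D]
  8 | R B6 → L0 hit [D]
  9 | R B6 → L0 hit [D]
  10 | W B6 → L0 hit [D]
  11 | R B3 → L0 miss wb→B6 [-]
  12 | W B3 → L0 hit [D]
  13 | W B5 → L2 miss [D]

WB = [6, 6]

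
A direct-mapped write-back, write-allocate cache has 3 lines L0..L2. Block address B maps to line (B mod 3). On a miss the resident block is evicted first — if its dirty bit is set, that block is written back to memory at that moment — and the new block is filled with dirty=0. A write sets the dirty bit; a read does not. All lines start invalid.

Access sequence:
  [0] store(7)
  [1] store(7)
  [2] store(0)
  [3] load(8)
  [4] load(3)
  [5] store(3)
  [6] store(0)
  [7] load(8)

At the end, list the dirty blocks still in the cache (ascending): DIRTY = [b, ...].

0: W B7 → L1 miss [D]
1: W B7 → L1 hit [D]
2: W B0 → L0 miss [D]
3: R B8 → L2 miss [-]
4: R B3 → L0 miss wb→B0 [-]
5: W B3 → L0 hit [D]
6: W B0 → L0 miss wb→B3 [D]
7: R B8 → L2 hit [-]

DIRTY = [0, 7]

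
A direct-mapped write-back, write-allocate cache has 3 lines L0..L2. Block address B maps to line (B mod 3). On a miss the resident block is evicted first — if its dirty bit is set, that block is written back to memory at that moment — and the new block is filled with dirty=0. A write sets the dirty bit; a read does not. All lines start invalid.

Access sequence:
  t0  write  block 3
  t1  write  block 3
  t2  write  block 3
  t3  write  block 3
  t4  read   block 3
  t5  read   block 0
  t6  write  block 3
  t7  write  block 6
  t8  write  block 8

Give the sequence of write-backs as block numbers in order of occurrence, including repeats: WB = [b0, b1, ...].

WB = [3, 3]

  0 | W B3 → L0 miss [D]
  1 | W B3 → L0 hit [D]
  2 | W B3 → L0 hit [D]
  3 | W B3 → L0 hit [D]
  4 | R B3 → L0 hit [D]
  5 | R B0 → L0 miss wb→B3 [-]
  6 | W B3 → L0 miss [D]
  7 | W B6 → L0 miss wb→B3 [D]
  8 | W B8 → L2 miss [D]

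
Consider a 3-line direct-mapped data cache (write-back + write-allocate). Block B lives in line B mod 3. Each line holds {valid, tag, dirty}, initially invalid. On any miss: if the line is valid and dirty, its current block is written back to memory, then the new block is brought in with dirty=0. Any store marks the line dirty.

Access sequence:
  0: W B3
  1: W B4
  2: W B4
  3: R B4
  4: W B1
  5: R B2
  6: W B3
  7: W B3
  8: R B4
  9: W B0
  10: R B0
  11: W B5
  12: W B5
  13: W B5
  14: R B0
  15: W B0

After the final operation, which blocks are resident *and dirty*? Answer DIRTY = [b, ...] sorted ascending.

DIRTY = [0, 5]

0: W B3 → L0 miss [D]
1: W B4 → L1 miss [D]
2: W B4 → L1 hit [D]
3: R B4 → L1 hit [D]
4: W B1 → L1 miss wb→B4 [D]
5: R B2 → L2 miss [-]
6: W B3 → L0 hit [D]
7: W B3 → L0 hit [D]
8: R B4 → L1 miss wb→B1 [-]
9: W B0 → L0 miss wb→B3 [D]
10: R B0 → L0 hit [D]
11: W B5 → L2 miss [D]
12: W B5 → L2 hit [D]
13: W B5 → L2 hit [D]
14: R B0 → L0 hit [D]
15: W B0 → L0 hit [D]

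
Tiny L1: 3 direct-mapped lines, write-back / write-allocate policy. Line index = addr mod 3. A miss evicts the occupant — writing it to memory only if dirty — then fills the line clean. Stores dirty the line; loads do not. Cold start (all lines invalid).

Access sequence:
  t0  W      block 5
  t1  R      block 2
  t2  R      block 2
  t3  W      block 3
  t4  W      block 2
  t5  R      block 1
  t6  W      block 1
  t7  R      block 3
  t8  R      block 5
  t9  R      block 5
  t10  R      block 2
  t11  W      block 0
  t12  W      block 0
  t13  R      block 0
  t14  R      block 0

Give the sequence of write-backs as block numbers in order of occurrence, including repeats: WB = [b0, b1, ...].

0: W B5 -> L2 miss  d=D]
1: R B2 -> L2 miss wb->B5  d=-]
2: R B2 -> L2 hit  d=-]
3: W B3 -> L0 miss  d=D]
4: W B2 -> L2 hit  d=D]
5: R B1 -> L1 miss  d=-]
6: W B1 -> L1 hit  d=D]
7: R B3 -> L0 hit  d=D]
8: R B5 -> L2 miss wb->B2  d=-]
9: R B5 -> L2 hit  d=-]
10: R B2 -> L2 miss  d=-]
11: W B0 -> L0 miss wb->B3  d=D]
12: W B0 -> L0 hit  d=D]
13: R B0 -> L0 hit  d=D]
14: R B0 -> L0 hit  d=D]

WB = [5, 2, 3]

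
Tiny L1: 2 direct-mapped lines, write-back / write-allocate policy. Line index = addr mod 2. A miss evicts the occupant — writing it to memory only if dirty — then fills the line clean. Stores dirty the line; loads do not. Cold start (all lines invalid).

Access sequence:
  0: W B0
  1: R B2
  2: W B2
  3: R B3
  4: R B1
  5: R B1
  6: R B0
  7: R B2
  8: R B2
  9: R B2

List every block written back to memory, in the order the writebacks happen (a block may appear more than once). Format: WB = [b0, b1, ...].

WB = [0, 2]

0: W B0 → L0 miss [D]
1: R B2 → L0 miss wb→B0 [-]
2: W B2 → L0 hit [D]
3: R B3 → L1 miss [-]
4: R B1 → L1 miss [-]
5: R B1 → L1 hit [-]
6: R B0 → L0 miss wb→B2 [-]
7: R B2 → L0 miss [-]
8: R B2 → L0 hit [-]
9: R B2 → L0 hit [-]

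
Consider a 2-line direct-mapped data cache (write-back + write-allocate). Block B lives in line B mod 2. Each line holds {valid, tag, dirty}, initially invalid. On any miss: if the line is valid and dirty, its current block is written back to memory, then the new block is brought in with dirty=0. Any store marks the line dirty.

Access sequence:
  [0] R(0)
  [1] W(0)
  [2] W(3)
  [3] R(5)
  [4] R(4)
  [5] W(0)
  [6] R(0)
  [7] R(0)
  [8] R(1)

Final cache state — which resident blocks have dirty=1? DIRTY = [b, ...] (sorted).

0: R B0 → L0 miss [-]
1: W B0 → L0 hit [D]
2: W B3 → L1 miss [D]
3: R B5 → L1 miss wb→B3 [-]
4: R B4 → L0 miss wb→B0 [-]
5: W B0 → L0 miss [D]
6: R B0 → L0 hit [D]
7: R B0 → L0 hit [D]
8: R B1 → L1 miss [-]

DIRTY = [0]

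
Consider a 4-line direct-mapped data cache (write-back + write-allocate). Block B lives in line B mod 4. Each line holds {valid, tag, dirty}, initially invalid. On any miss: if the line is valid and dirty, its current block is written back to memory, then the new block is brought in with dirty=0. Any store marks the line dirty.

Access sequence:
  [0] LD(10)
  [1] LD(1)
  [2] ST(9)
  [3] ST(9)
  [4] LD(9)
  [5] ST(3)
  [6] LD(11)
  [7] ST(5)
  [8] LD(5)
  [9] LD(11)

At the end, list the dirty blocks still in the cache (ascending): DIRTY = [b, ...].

  0 | R B10 → L2 miss [-]
  1 | R B1 → L1 miss [-]
  2 | W B9 → L1 miss [D]
  3 | W B9 → L1 hit [D]
  4 | R B9 → L1 hit [D]
  5 | W B3 → L3 miss [D]
  6 | R B11 → L3 miss wb→B3 [-]
  7 | W B5 → L1 miss wb→B9 [D]
  8 | R B5 → L1 hit [D]
  9 | R B11 → L3 hit [-]

DIRTY = [5]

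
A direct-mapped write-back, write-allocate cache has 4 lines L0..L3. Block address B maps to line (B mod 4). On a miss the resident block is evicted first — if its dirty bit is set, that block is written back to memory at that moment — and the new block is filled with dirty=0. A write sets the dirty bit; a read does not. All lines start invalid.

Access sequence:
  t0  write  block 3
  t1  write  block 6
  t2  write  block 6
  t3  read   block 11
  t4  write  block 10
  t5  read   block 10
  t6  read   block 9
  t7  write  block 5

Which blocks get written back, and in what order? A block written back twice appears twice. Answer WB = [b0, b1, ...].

0: W B3 → L3 miss [D]
1: W B6 → L2 miss [D]
2: W B6 → L2 hit [D]
3: R B11 → L3 miss wb→B3 [-]
4: W B10 → L2 miss wb→B6 [D]
5: R B10 → L2 hit [D]
6: R B9 → L1 miss [-]
7: W B5 → L1 miss [D]

WB = [3, 6]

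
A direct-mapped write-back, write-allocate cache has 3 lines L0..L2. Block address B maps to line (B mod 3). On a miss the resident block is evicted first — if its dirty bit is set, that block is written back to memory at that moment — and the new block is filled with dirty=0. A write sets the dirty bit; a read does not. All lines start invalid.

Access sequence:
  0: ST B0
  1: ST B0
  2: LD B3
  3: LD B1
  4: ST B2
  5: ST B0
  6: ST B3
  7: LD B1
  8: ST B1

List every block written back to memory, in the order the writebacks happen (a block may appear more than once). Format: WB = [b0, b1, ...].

WB = [0, 0]

0: W B0 → L0 miss [D]
1: W B0 → L0 hit [D]
2: R B3 → L0 miss wb→B0 [-]
3: R B1 → L1 miss [-]
4: W B2 → L2 miss [D]
5: W B0 → L0 miss [D]
6: W B3 → L0 miss wb→B0 [D]
7: R B1 → L1 hit [-]
8: W B1 → L1 hit [D]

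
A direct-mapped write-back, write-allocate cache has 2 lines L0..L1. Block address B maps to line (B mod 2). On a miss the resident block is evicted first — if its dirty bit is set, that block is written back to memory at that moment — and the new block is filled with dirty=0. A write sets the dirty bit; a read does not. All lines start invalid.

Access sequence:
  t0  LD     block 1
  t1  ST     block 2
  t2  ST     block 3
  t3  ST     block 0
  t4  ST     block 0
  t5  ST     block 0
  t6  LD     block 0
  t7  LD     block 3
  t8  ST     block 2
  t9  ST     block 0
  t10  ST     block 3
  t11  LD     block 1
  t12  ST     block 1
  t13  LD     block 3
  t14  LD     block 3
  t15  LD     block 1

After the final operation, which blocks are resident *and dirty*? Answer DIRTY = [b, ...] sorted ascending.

  0 | R B1 → L1 miss [-]
  1 | W B2 → L0 miss [D]
  2 | W B3 → L1 miss [D]
  3 | W B0 → L0 miss wb→B2 [D]
  4 | W B0 → L0 hit [D]
  5 | W B0 → L0 hit [D]
  6 | R B0 → L0 hit [D]
  7 | R B3 → L1 hit [D]
  8 | W B2 → L0 miss wb→B0 [D]
  9 | W B0 → L0 miss wb→B2 [D]
  10 | W B3 → L1 hit [D]
  11 | R B1 → L1 miss wb→B3 [-]
  12 | W B1 → L1 hit [D]
  13 | R B3 → L1 miss wb→B1 [-]
  14 | R B3 → L1 hit [-]
  15 | R B1 → L1 miss [-]

DIRTY = [0]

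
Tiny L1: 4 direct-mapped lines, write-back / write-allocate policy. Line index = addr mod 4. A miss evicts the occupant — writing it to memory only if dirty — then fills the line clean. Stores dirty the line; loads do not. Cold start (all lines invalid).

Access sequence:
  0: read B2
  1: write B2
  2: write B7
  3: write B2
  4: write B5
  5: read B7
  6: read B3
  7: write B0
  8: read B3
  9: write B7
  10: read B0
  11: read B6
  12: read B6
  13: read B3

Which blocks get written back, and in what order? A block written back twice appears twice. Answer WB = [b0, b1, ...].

0: R B2 → L2 miss [-]
1: W B2 → L2 hit [D]
2: W B7 → L3 miss [D]
3: W B2 → L2 hit [D]
4: W B5 → L1 miss [D]
5: R B7 → L3 hit [D]
6: R B3 → L3 miss wb→B7 [-]
7: W B0 → L0 miss [D]
8: R B3 → L3 hit [-]
9: W B7 → L3 miss [D]
10: R B0 → L0 hit [D]
11: R B6 → L2 miss wb→B2 [-]
12: R B6 → L2 hit [-]
13: R B3 → L3 miss wb→B7 [-]

WB = [7, 2, 7]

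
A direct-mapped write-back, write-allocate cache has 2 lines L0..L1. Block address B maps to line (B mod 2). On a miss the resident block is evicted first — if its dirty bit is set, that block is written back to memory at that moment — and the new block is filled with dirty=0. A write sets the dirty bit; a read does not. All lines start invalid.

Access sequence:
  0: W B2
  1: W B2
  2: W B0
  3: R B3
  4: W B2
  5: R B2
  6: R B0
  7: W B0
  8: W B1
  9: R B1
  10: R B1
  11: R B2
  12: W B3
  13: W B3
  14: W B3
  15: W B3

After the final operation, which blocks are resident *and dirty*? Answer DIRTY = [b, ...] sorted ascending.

0: W B2 -> L0 miss  d=D]
1: W B2 -> L0 hit  d=D]
2: W B0 -> L0 miss wb->B2  d=D]
3: R B3 -> L1 miss  d=-]
4: W B2 -> L0 miss wb->B0  d=D]
5: R B2 -> L0 hit  d=D]
6: R B0 -> L0 miss wb->B2  d=-]
7: W B0 -> L0 hit  d=D]
8: W B1 -> L1 miss  d=D]
9: R B1 -> L1 hit  d=D]
10: R B1 -> L1 hit  d=D]
11: R B2 -> L0 miss wb->B0  d=-]
12: W B3 -> L1 miss wb->B1  d=D]
13: W B3 -> L1 hit  d=D]
14: W B3 -> L1 hit  d=D]
15: W B3 -> L1 hit  d=D]

DIRTY = [3]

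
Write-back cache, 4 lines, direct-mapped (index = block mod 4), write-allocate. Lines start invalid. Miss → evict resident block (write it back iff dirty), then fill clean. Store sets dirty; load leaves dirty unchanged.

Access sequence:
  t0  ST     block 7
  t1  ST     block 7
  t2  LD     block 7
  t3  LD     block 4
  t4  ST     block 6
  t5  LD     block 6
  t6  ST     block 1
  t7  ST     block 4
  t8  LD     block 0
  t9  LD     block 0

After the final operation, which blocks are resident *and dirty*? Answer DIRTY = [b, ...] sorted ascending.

DIRTY = [1, 6, 7]

  0 | W B7 → L3 miss [D]
  1 | W B7 → L3 hit [D]
  2 | R B7 → L3 hit [D]
  3 | R B4 → L0 miss [-]
  4 | W B6 → L2 miss [D]
  5 | R B6 → L2 hit [D]
  6 | W B1 → L1 miss [D]
  7 | W B4 → L0 hit [D]
  8 | R B0 → L0 miss wb→B4 [-]
  9 | R B0 → L0 hit [-]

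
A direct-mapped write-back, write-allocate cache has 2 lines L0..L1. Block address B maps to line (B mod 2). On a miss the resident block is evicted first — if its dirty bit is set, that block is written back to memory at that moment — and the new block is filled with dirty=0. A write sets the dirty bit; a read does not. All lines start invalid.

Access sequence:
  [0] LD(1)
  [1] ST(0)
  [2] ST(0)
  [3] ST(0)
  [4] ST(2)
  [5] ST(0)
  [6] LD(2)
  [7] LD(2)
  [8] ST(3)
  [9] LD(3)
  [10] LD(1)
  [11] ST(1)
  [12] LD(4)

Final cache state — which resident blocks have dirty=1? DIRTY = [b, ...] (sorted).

DIRTY = [1]

0: R B1 -> L1 miss  d=-]
1: W B0 -> L0 miss  d=D]
2: W B0 -> L0 hit  d=D]
3: W B0 -> L0 hit  d=D]
4: W B2 -> L0 miss wb->B0  d=D]
5: W B0 -> L0 miss wb->B2  d=D]
6: R B2 -> L0 miss wb->B0  d=-]
7: R B2 -> L0 hit  d=-]
8: W B3 -> L1 miss  d=D]
9: R B3 -> L1 hit  d=D]
10: R B1 -> L1 miss wb->B3  d=-]
11: W B1 -> L1 hit  d=D]
12: R B4 -> L0 miss  d=-]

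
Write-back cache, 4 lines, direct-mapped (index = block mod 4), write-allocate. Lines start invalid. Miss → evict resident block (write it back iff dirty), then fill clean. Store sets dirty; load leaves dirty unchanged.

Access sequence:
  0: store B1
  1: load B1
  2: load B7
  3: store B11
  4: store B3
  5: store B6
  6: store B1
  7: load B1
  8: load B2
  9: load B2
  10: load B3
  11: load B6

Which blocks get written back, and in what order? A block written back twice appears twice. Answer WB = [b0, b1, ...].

0: W B1 → L1 miss [D]
1: R B1 → L1 hit [D]
2: R B7 → L3 miss [-]
3: W B11 → L3 miss [D]
4: W B3 → L3 miss wb→B11 [D]
5: W B6 → L2 miss [D]
6: W B1 → L1 hit [D]
7: R B1 → L1 hit [D]
8: R B2 → L2 miss wb→B6 [-]
9: R B2 → L2 hit [-]
10: R B3 → L3 hit [D]
11: R B6 → L2 miss [-]

WB = [11, 6]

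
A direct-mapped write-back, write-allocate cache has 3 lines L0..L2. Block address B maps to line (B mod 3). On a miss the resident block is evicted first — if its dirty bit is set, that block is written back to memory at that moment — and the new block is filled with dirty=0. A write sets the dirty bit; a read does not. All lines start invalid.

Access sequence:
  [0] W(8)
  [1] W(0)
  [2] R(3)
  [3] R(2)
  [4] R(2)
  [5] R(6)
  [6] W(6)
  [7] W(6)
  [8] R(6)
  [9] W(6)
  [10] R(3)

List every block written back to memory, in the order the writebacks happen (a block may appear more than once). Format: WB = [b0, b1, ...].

WB = [0, 8, 6]

0: W B8 → L2 miss [D]
1: W B0 → L0 miss [D]
2: R B3 → L0 miss wb→B0 [-]
3: R B2 → L2 miss wb→B8 [-]
4: R B2 → L2 hit [-]
5: R B6 → L0 miss [-]
6: W B6 → L0 hit [D]
7: W B6 → L0 hit [D]
8: R B6 → L0 hit [D]
9: W B6 → L0 hit [D]
10: R B3 → L0 miss wb→B6 [-]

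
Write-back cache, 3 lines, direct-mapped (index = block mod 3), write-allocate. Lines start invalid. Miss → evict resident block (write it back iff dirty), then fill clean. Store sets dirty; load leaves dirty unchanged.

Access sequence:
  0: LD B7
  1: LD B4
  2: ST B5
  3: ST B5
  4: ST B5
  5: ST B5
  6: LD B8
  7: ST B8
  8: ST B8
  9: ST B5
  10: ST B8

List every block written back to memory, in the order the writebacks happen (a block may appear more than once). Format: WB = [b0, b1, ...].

WB = [5, 8, 5]

0: R B7 → L1 miss [-]
1: R B4 → L1 miss [-]
2: W B5 → L2 miss [D]
3: W B5 → L2 hit [D]
4: W B5 → L2 hit [D]
5: W B5 → L2 hit [D]
6: R B8 → L2 miss wb→B5 [-]
7: W B8 → L2 hit [D]
8: W B8 → L2 hit [D]
9: W B5 → L2 miss wb→B8 [D]
10: W B8 → L2 miss wb→B5 [D]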